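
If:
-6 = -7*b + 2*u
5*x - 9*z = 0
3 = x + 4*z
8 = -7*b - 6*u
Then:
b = 5/14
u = -7/4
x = 27/29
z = 15/29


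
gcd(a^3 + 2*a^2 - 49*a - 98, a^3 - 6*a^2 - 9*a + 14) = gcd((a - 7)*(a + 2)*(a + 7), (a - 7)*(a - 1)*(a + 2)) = a^2 - 5*a - 14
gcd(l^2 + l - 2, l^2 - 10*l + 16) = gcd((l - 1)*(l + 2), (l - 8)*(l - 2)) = 1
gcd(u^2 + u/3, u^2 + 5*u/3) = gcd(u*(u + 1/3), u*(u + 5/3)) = u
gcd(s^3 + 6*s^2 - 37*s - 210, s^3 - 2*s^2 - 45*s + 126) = s^2 + s - 42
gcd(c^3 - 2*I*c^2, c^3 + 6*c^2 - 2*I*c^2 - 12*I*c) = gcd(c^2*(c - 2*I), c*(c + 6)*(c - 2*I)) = c^2 - 2*I*c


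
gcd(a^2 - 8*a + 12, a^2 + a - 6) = a - 2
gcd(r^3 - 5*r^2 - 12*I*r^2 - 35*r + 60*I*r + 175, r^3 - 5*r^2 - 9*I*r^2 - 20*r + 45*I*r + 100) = r^2 + r*(-5 - 5*I) + 25*I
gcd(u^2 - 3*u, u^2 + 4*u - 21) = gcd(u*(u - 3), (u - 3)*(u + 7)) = u - 3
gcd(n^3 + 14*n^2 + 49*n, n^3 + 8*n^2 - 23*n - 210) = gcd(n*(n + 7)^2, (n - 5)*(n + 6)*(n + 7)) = n + 7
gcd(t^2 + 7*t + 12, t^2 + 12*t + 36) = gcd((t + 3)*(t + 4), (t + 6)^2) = 1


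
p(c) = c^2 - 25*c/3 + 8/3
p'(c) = 2*c - 25/3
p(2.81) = -12.85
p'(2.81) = -2.71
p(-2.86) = 34.68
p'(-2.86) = -14.05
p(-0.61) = 8.12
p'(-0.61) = -9.55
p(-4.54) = 61.11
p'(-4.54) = -17.41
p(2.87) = -13.01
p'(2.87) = -2.59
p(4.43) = -14.63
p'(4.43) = 0.53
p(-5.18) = 72.67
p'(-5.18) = -18.69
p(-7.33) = 117.48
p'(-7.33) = -22.99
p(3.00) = -13.33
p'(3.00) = -2.33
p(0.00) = 2.67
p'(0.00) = -8.33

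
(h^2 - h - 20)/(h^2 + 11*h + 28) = (h - 5)/(h + 7)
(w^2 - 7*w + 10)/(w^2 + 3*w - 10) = (w - 5)/(w + 5)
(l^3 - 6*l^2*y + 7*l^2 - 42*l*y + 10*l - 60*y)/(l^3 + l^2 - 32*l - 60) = (l - 6*y)/(l - 6)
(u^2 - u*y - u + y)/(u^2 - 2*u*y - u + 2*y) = (-u + y)/(-u + 2*y)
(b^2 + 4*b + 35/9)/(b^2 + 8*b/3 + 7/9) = (3*b + 5)/(3*b + 1)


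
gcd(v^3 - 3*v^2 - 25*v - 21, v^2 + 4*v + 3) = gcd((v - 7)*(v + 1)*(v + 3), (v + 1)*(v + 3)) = v^2 + 4*v + 3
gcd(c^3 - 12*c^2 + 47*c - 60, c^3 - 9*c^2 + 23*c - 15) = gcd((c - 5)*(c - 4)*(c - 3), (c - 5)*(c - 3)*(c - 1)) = c^2 - 8*c + 15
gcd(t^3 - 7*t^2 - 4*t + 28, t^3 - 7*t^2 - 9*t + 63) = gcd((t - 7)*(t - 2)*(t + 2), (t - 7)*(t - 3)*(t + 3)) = t - 7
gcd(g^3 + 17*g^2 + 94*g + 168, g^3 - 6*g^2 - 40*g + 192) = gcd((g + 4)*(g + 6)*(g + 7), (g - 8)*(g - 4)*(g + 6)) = g + 6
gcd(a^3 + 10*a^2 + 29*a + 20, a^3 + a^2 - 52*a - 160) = a^2 + 9*a + 20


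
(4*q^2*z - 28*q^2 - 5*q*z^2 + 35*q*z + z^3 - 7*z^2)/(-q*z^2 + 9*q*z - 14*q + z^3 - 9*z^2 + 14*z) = (-4*q + z)/(z - 2)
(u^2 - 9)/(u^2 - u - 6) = (u + 3)/(u + 2)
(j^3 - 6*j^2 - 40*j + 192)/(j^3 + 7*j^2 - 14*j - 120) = (j - 8)/(j + 5)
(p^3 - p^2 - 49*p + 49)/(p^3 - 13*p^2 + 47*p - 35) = (p + 7)/(p - 5)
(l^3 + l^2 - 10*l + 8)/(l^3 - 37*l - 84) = (l^2 - 3*l + 2)/(l^2 - 4*l - 21)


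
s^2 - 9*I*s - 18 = (s - 6*I)*(s - 3*I)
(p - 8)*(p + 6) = p^2 - 2*p - 48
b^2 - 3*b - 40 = (b - 8)*(b + 5)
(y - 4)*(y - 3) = y^2 - 7*y + 12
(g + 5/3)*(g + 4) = g^2 + 17*g/3 + 20/3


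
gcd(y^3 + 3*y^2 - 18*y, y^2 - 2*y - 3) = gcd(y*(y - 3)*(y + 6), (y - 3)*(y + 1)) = y - 3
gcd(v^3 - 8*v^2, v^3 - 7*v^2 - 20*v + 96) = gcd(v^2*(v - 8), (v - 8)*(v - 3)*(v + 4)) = v - 8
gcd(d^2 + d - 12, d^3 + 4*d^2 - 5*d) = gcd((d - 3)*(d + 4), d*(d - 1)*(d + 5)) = 1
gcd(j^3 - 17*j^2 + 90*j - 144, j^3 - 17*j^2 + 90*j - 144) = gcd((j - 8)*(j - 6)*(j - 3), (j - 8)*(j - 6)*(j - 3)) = j^3 - 17*j^2 + 90*j - 144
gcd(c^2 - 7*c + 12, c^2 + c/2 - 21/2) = c - 3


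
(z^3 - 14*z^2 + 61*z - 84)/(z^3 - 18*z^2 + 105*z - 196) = (z - 3)/(z - 7)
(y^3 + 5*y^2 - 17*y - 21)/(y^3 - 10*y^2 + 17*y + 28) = (y^2 + 4*y - 21)/(y^2 - 11*y + 28)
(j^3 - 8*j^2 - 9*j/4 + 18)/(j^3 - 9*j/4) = (j - 8)/j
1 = 1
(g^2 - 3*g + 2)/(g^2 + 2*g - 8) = (g - 1)/(g + 4)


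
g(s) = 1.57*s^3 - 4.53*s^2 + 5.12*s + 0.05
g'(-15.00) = 1200.77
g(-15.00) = -6394.75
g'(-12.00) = 792.08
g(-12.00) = -3426.67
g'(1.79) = 3.99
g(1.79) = 3.70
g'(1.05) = 0.80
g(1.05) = 2.25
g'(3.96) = 43.10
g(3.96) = 46.78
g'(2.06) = 6.44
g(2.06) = 5.10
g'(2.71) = 15.16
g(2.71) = 11.90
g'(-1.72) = 34.64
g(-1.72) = -30.15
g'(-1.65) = 32.89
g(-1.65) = -27.78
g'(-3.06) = 76.95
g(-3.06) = -103.02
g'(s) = 4.71*s^2 - 9.06*s + 5.12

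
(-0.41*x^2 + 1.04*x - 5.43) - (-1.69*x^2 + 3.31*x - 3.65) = 1.28*x^2 - 2.27*x - 1.78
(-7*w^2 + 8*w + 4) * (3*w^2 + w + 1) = -21*w^4 + 17*w^3 + 13*w^2 + 12*w + 4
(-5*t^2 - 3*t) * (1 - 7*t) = 35*t^3 + 16*t^2 - 3*t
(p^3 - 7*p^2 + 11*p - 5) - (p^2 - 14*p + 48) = p^3 - 8*p^2 + 25*p - 53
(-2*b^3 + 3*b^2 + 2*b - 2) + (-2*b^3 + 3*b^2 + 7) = -4*b^3 + 6*b^2 + 2*b + 5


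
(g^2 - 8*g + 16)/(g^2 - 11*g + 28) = (g - 4)/(g - 7)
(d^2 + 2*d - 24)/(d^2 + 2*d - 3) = (d^2 + 2*d - 24)/(d^2 + 2*d - 3)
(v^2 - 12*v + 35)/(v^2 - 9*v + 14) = (v - 5)/(v - 2)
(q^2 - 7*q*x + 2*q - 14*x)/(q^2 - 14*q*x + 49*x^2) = (-q - 2)/(-q + 7*x)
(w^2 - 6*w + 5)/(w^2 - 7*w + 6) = (w - 5)/(w - 6)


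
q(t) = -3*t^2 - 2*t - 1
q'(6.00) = -38.00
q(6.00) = -121.00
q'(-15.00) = 88.00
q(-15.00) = -646.00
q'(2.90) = -19.40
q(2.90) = -32.03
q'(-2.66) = 13.96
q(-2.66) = -16.91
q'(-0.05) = -1.70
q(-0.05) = -0.91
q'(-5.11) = 28.66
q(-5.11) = -69.12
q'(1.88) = -13.28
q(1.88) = -15.36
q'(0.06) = -2.36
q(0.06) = -1.13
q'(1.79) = -12.74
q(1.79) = -14.19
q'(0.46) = -4.76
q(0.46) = -2.55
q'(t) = -6*t - 2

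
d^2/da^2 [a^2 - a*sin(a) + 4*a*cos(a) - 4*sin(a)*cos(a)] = a*sin(a) - 4*a*cos(a) - 8*sin(a) + 8*sin(2*a) - 2*cos(a) + 2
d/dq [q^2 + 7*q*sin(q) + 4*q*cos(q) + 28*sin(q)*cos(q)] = -4*q*sin(q) + 7*q*cos(q) + 2*q + 7*sin(q) + 4*cos(q) + 28*cos(2*q)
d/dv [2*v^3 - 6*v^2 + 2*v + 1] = 6*v^2 - 12*v + 2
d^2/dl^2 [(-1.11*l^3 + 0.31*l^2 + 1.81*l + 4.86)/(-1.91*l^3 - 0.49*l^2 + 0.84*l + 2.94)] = (-4.33952*l^6 - 28.933062*l^5 - 151.108122*l^4 - 99.314138*l^3 - 68.41548*l^2 - 109.821348*l - 17.280144)/(6.967871*l^9 + 5.362707*l^8 - 7.817439*l^7 - 36.775529*l^6 - 13.07124*l^5 + 27.221166*l^4 + 56.195748*l^3 + 6.4827*l^2 - 21.781872*l - 25.412184)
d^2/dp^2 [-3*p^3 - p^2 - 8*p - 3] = -18*p - 2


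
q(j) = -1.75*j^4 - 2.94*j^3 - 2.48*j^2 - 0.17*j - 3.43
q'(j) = -7.0*j^3 - 8.82*j^2 - 4.96*j - 0.17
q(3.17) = -299.26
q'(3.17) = -327.51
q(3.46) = -406.30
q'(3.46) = -412.87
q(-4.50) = -502.59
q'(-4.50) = 481.42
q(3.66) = -495.44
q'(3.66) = -479.67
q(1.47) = -26.55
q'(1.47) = -48.76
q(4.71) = -1227.67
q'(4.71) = -950.61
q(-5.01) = -797.64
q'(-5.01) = 683.56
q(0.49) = -4.56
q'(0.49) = -5.54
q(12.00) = -41730.91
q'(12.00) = -13425.77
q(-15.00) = -79230.13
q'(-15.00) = 21714.73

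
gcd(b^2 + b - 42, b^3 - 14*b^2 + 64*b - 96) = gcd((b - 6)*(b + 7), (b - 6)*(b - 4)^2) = b - 6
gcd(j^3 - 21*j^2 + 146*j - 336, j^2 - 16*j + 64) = j - 8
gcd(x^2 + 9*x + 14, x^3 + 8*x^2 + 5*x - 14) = x^2 + 9*x + 14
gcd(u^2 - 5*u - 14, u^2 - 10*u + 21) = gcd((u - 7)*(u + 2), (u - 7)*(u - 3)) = u - 7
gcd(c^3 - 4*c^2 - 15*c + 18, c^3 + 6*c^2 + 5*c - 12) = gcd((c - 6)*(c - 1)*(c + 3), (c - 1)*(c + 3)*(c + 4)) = c^2 + 2*c - 3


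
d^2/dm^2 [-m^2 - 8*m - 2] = -2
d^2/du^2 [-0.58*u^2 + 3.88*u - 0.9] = -1.16000000000000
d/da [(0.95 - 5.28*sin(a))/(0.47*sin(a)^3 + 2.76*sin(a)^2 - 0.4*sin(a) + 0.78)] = (4.9632*sin(a)^3 + 13.2333*sin(a)^2 - 5.244*sin(a) - 3.7384)*cos(a)/(0.2209*sin(a)^6 + 2.5944*sin(a)^5 + 7.2416*sin(a)^4 - 1.4748*sin(a)^3 + 4.4656*sin(a)^2 - 0.624*sin(a) + 0.6084)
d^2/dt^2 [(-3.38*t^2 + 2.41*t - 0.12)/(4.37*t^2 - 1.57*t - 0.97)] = (-1.13686837721616e-13*t^4 + 45.667374*t^3 - 99.71466*t^2 + 66.234342*t - 15.309774)/(83.453453*t^6 - 89.946399*t^5 - 23.25714*t^4 + 36.060545*t^3 + 5.16234*t^2 - 4.431639*t - 0.912673)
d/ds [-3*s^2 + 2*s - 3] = 2 - 6*s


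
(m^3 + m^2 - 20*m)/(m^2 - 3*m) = (m^2 + m - 20)/(m - 3)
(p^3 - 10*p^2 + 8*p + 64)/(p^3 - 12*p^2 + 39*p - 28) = (p^2 - 6*p - 16)/(p^2 - 8*p + 7)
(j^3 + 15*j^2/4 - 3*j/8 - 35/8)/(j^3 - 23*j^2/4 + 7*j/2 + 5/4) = (8*j^2 + 38*j + 35)/(2*(4*j^2 - 19*j - 5))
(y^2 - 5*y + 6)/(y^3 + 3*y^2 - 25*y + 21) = (y - 2)/(y^2 + 6*y - 7)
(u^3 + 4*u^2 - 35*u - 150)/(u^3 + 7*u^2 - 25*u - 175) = (u^2 - u - 30)/(u^2 + 2*u - 35)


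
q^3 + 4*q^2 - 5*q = q*(q - 1)*(q + 5)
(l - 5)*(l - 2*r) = l^2 - 2*l*r - 5*l + 10*r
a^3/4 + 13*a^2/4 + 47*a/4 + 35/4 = (a/4 + 1/4)*(a + 5)*(a + 7)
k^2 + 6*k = k*(k + 6)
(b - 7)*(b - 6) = b^2 - 13*b + 42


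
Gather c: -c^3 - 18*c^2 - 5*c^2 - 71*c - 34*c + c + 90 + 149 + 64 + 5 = -c^3 - 23*c^2 - 104*c + 308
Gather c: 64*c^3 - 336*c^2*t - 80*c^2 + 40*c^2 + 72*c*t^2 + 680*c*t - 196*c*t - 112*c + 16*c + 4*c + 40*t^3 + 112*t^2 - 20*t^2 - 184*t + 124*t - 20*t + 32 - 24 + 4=64*c^3 + c^2*(-336*t - 40) + c*(72*t^2 + 484*t - 92) + 40*t^3 + 92*t^2 - 80*t + 12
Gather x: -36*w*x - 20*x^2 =-36*w*x - 20*x^2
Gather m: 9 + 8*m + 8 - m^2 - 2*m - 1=-m^2 + 6*m + 16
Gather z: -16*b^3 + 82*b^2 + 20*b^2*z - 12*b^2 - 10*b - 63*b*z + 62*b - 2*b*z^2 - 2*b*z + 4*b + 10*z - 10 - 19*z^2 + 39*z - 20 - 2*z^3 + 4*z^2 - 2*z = -16*b^3 + 70*b^2 + 56*b - 2*z^3 + z^2*(-2*b - 15) + z*(20*b^2 - 65*b + 47) - 30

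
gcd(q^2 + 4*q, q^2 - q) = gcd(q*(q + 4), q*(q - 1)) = q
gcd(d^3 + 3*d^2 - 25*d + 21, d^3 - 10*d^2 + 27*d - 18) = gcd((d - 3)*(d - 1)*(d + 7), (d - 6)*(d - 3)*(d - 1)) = d^2 - 4*d + 3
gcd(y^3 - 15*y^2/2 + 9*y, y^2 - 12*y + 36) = y - 6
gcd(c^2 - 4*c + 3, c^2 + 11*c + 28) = 1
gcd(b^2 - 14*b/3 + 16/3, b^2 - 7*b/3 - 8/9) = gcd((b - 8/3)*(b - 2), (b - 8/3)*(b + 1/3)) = b - 8/3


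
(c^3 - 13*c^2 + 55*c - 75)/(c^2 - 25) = (c^2 - 8*c + 15)/(c + 5)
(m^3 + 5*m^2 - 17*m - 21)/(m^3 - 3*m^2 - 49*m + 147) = (m + 1)/(m - 7)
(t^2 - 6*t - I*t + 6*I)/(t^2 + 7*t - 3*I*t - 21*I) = (t^2 - t*(6 + I) + 6*I)/(t^2 + t*(7 - 3*I) - 21*I)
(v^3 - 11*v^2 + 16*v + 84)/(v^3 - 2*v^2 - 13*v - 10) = (v^2 - 13*v + 42)/(v^2 - 4*v - 5)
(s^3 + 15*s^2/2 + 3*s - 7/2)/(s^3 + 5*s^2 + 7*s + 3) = (2*s^2 + 13*s - 7)/(2*(s^2 + 4*s + 3))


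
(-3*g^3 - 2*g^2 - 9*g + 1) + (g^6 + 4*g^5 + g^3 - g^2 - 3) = g^6 + 4*g^5 - 2*g^3 - 3*g^2 - 9*g - 2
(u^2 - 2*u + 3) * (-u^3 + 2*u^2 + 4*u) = -u^5 + 4*u^4 - 3*u^3 - 2*u^2 + 12*u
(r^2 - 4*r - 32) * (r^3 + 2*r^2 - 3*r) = r^5 - 2*r^4 - 43*r^3 - 52*r^2 + 96*r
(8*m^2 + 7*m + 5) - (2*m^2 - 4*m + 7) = 6*m^2 + 11*m - 2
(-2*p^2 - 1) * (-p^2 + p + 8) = 2*p^4 - 2*p^3 - 15*p^2 - p - 8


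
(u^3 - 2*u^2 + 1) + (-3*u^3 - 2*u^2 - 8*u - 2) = -2*u^3 - 4*u^2 - 8*u - 1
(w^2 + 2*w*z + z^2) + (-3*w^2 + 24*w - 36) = -2*w^2 + 2*w*z + 24*w + z^2 - 36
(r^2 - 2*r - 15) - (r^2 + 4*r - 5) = -6*r - 10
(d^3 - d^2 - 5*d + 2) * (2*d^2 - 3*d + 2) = 2*d^5 - 5*d^4 - 5*d^3 + 17*d^2 - 16*d + 4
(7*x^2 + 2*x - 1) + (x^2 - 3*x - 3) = 8*x^2 - x - 4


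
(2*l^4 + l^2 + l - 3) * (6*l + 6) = 12*l^5 + 12*l^4 + 6*l^3 + 12*l^2 - 12*l - 18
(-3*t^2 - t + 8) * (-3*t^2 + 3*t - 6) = 9*t^4 - 6*t^3 - 9*t^2 + 30*t - 48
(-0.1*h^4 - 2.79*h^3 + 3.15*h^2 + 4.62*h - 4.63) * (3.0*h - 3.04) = -0.3*h^5 - 8.066*h^4 + 17.9316*h^3 + 4.284*h^2 - 27.9348*h + 14.0752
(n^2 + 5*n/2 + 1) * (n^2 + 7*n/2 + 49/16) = n^4 + 6*n^3 + 205*n^2/16 + 357*n/32 + 49/16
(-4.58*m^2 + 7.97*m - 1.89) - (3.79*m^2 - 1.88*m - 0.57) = -8.37*m^2 + 9.85*m - 1.32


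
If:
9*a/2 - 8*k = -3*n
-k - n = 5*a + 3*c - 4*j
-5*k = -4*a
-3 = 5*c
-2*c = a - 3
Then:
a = 21/5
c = -3/5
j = 1261/200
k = 84/25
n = 133/50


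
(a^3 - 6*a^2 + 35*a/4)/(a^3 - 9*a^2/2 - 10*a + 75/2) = a*(2*a - 7)/(2*(a^2 - 2*a - 15))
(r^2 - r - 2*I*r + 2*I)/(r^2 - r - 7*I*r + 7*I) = (r - 2*I)/(r - 7*I)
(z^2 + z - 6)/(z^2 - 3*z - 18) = (z - 2)/(z - 6)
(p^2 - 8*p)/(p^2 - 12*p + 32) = p/(p - 4)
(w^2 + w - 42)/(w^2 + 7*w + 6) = (w^2 + w - 42)/(w^2 + 7*w + 6)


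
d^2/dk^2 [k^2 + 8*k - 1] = 2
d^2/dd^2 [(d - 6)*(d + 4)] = 2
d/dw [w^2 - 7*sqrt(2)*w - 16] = 2*w - 7*sqrt(2)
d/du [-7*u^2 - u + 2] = -14*u - 1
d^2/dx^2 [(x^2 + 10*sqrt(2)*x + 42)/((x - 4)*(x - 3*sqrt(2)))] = 2*(4*x^3 + 13*sqrt(2)*x^3 - 36*sqrt(2)*x^2 + 126*x^2 - 1224*x - 378*sqrt(2)*x + 1224*sqrt(2) + 2676)/(x^6 - 9*sqrt(2)*x^5 - 12*x^5 + 102*x^4 + 108*sqrt(2)*x^4 - 712*x^3 - 486*sqrt(2)*x^3 + 1224*sqrt(2)*x^2 + 2592*x^2 - 2592*sqrt(2)*x - 3456*x + 3456*sqrt(2))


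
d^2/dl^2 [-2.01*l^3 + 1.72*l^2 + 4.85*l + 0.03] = 3.44 - 12.06*l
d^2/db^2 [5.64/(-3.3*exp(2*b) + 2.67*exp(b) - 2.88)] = (-5.64*(6.6*exp(b) - 2.67)*(13.2*exp(b) - 5.34)*exp(b) + (74.448*exp(b) - 15.0588)*(3.3*exp(2*b) - 2.67*exp(b) + 2.88))*exp(b)/(3.3*exp(2*b) - 2.67*exp(b) + 2.88)^3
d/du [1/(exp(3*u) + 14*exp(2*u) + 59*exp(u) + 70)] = (-3*exp(2*u) - 28*exp(u) - 59)*exp(u)/(exp(3*u) + 14*exp(2*u) + 59*exp(u) + 70)^2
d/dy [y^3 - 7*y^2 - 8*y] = 3*y^2 - 14*y - 8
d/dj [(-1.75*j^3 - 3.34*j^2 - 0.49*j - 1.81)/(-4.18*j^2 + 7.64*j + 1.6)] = (7.315*j^4 - 26.74*j^3 - 35.9658*j^2 - 25.8196*j + 13.0444)/(17.4724*j^4 - 63.8704*j^3 + 44.9936*j^2 + 24.448*j + 2.56)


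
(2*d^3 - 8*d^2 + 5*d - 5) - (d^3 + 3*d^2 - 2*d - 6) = d^3 - 11*d^2 + 7*d + 1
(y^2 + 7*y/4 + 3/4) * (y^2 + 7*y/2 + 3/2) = y^4 + 21*y^3/4 + 67*y^2/8 + 21*y/4 + 9/8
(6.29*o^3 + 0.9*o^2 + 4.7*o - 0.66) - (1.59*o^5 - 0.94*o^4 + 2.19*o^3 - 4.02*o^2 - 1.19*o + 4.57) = -1.59*o^5 + 0.94*o^4 + 4.1*o^3 + 4.92*o^2 + 5.89*o - 5.23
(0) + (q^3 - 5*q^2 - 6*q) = q^3 - 5*q^2 - 6*q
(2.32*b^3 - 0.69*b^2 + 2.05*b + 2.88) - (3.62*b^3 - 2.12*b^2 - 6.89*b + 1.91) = -1.3*b^3 + 1.43*b^2 + 8.94*b + 0.97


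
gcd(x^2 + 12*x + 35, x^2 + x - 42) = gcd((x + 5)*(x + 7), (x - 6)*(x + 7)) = x + 7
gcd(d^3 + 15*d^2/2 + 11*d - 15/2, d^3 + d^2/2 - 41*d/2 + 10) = d^2 + 9*d/2 - 5/2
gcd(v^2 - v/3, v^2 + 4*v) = v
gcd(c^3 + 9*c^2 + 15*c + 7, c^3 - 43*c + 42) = c + 7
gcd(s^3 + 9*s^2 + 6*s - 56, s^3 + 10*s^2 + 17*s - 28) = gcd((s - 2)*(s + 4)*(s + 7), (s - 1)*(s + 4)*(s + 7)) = s^2 + 11*s + 28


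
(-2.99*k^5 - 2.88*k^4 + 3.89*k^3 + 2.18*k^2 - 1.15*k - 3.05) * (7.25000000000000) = -21.6775*k^5 - 20.88*k^4 + 28.2025*k^3 + 15.805*k^2 - 8.3375*k - 22.1125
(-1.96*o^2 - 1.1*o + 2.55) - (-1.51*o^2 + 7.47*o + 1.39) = -0.45*o^2 - 8.57*o + 1.16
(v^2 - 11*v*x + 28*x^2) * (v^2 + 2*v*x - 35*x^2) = v^4 - 9*v^3*x - 29*v^2*x^2 + 441*v*x^3 - 980*x^4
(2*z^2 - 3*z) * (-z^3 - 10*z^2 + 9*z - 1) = -2*z^5 - 17*z^4 + 48*z^3 - 29*z^2 + 3*z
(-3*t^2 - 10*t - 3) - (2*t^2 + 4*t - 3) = -5*t^2 - 14*t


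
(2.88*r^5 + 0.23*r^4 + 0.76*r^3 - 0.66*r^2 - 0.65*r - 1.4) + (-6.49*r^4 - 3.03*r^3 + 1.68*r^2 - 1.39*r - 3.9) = 2.88*r^5 - 6.26*r^4 - 2.27*r^3 + 1.02*r^2 - 2.04*r - 5.3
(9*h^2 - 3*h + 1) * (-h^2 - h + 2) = -9*h^4 - 6*h^3 + 20*h^2 - 7*h + 2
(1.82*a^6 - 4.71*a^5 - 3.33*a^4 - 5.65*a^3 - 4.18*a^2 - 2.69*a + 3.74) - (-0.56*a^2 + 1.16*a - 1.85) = 1.82*a^6 - 4.71*a^5 - 3.33*a^4 - 5.65*a^3 - 3.62*a^2 - 3.85*a + 5.59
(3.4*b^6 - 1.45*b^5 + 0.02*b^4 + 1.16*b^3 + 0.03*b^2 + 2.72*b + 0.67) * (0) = 0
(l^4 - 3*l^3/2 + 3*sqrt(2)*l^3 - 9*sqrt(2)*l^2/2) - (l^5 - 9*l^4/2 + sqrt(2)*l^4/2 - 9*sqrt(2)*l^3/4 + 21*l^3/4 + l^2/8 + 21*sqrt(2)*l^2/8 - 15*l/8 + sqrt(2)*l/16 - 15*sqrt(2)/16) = -l^5 - sqrt(2)*l^4/2 + 11*l^4/2 - 27*l^3/4 + 21*sqrt(2)*l^3/4 - 57*sqrt(2)*l^2/8 - l^2/8 - sqrt(2)*l/16 + 15*l/8 + 15*sqrt(2)/16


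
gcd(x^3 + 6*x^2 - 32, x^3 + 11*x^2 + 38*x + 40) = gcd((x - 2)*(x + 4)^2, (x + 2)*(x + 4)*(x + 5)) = x + 4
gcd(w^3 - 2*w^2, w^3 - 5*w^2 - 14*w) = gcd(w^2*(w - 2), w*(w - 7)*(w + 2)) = w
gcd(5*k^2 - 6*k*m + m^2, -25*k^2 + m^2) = 5*k - m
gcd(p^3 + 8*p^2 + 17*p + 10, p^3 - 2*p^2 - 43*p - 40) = p^2 + 6*p + 5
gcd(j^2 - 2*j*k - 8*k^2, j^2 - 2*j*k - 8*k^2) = j^2 - 2*j*k - 8*k^2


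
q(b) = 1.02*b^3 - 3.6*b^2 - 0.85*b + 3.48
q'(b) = 3.06*b^2 - 7.2*b - 0.85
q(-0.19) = 3.50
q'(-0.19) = 0.63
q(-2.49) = -32.47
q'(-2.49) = 36.05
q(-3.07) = -57.35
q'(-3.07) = 50.09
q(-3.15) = -61.44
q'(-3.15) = 52.19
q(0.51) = 2.25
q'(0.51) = -3.73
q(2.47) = -5.21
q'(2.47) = 0.03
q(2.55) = -5.18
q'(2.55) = 0.69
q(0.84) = 0.83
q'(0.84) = -4.74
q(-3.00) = -53.91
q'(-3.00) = 48.29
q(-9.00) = -1024.05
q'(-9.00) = 311.81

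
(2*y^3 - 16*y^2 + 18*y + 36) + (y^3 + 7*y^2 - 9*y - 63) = 3*y^3 - 9*y^2 + 9*y - 27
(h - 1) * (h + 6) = h^2 + 5*h - 6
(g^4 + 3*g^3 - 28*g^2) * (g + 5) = g^5 + 8*g^4 - 13*g^3 - 140*g^2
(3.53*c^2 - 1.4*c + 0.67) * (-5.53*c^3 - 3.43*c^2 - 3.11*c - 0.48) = -19.5209*c^5 - 4.3659*c^4 - 9.8814*c^3 + 0.361499999999999*c^2 - 1.4117*c - 0.3216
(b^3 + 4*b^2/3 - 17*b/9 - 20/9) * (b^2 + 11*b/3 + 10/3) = b^5 + 5*b^4 + 19*b^3/3 - 127*b^2/27 - 130*b/9 - 200/27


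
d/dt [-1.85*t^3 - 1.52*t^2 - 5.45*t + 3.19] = -5.55*t^2 - 3.04*t - 5.45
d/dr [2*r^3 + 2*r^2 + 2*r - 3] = 6*r^2 + 4*r + 2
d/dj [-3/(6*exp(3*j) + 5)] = 54*exp(3*j)/(6*exp(3*j) + 5)^2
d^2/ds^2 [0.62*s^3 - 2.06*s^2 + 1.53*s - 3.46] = 3.72*s - 4.12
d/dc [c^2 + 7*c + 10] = 2*c + 7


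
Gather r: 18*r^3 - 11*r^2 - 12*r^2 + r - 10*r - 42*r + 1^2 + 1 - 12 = 18*r^3 - 23*r^2 - 51*r - 10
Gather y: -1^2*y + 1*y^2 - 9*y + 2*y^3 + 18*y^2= 2*y^3 + 19*y^2 - 10*y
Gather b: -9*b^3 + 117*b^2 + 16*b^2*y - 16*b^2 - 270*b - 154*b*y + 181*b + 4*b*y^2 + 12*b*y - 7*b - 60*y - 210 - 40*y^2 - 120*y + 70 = -9*b^3 + b^2*(16*y + 101) + b*(4*y^2 - 142*y - 96) - 40*y^2 - 180*y - 140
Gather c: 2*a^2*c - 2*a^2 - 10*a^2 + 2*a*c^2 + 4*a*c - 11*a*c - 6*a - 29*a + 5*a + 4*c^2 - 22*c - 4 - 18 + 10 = -12*a^2 - 30*a + c^2*(2*a + 4) + c*(2*a^2 - 7*a - 22) - 12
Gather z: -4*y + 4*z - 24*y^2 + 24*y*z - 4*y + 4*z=-24*y^2 - 8*y + z*(24*y + 8)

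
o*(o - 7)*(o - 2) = o^3 - 9*o^2 + 14*o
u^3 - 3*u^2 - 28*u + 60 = (u - 6)*(u - 2)*(u + 5)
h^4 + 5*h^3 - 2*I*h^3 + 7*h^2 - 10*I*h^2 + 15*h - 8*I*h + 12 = (h + 1)*(h + 4)*(h - 3*I)*(h + I)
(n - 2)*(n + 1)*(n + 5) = n^3 + 4*n^2 - 7*n - 10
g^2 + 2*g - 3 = (g - 1)*(g + 3)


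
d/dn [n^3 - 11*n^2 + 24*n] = 3*n^2 - 22*n + 24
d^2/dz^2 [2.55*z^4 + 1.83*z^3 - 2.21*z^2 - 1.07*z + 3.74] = 30.6*z^2 + 10.98*z - 4.42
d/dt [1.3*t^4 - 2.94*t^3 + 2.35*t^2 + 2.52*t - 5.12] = 5.2*t^3 - 8.82*t^2 + 4.7*t + 2.52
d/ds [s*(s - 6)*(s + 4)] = 3*s^2 - 4*s - 24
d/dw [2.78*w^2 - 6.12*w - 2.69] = 5.56*w - 6.12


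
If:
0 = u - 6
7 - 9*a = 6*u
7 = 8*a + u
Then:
No Solution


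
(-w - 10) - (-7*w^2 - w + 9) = 7*w^2 - 19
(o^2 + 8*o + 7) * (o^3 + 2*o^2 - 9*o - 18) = o^5 + 10*o^4 + 14*o^3 - 76*o^2 - 207*o - 126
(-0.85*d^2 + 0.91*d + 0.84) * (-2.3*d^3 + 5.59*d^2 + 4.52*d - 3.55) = 1.955*d^5 - 6.8445*d^4 - 0.687099999999999*d^3 + 11.8263*d^2 + 0.566299999999999*d - 2.982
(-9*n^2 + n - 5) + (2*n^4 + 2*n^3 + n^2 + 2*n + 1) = 2*n^4 + 2*n^3 - 8*n^2 + 3*n - 4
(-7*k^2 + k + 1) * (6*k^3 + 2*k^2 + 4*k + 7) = -42*k^5 - 8*k^4 - 20*k^3 - 43*k^2 + 11*k + 7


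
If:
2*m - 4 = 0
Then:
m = 2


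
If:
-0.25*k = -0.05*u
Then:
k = 0.2*u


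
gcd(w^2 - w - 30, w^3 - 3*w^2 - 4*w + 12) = 1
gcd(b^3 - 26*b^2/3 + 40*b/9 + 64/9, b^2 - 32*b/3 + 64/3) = b - 8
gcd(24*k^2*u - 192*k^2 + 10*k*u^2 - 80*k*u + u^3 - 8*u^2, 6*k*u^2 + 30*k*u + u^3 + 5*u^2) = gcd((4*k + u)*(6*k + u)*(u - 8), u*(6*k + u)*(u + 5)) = 6*k + u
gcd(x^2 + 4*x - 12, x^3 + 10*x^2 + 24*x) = x + 6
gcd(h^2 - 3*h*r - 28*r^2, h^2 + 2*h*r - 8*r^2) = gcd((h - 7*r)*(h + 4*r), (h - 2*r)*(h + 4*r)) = h + 4*r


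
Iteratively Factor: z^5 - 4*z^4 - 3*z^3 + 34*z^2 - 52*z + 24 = (z - 2)*(z^4 - 2*z^3 - 7*z^2 + 20*z - 12) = (z - 2)^2*(z^3 - 7*z + 6) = (z - 2)^2*(z - 1)*(z^2 + z - 6) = (z - 2)^3*(z - 1)*(z + 3)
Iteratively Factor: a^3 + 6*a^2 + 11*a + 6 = (a + 3)*(a^2 + 3*a + 2) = (a + 1)*(a + 3)*(a + 2)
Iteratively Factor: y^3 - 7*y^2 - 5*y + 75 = (y + 3)*(y^2 - 10*y + 25) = (y - 5)*(y + 3)*(y - 5)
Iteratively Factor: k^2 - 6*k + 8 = (k - 4)*(k - 2)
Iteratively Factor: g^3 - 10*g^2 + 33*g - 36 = (g - 3)*(g^2 - 7*g + 12) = (g - 4)*(g - 3)*(g - 3)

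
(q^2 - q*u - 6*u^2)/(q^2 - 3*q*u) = (q + 2*u)/q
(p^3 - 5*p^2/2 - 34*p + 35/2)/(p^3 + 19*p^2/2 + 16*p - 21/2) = (p^2 - 2*p - 35)/(p^2 + 10*p + 21)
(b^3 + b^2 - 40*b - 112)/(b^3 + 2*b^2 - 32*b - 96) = (b - 7)/(b - 6)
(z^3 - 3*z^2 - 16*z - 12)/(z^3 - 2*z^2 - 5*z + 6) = (z^2 - 5*z - 6)/(z^2 - 4*z + 3)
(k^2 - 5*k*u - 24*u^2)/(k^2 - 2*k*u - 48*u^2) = (k + 3*u)/(k + 6*u)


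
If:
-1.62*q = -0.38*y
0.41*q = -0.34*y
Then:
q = 0.00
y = 0.00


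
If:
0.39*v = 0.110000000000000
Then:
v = 0.28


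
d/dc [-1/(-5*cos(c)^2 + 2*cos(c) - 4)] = 2*(5*cos(c) - 1)*sin(c)/(5*cos(c)^2 - 2*cos(c) + 4)^2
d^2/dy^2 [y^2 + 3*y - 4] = 2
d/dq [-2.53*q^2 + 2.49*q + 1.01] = 2.49 - 5.06*q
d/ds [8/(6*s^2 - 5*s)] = 8*(5 - 12*s)/(s^2*(6*s - 5)^2)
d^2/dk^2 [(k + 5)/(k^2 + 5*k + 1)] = 2*((k + 5)*(2*k + 5)^2 - (3*k + 10)*(k^2 + 5*k + 1))/(k^2 + 5*k + 1)^3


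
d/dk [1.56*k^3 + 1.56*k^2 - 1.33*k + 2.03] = 4.68*k^2 + 3.12*k - 1.33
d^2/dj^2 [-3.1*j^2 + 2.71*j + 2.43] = -6.20000000000000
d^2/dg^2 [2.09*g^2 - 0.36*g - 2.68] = 4.18000000000000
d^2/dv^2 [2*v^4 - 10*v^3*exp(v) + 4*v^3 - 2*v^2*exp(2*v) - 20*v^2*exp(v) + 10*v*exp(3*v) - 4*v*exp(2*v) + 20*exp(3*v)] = -10*v^3*exp(v) - 8*v^2*exp(2*v) - 80*v^2*exp(v) + 24*v^2 + 90*v*exp(3*v) - 32*v*exp(2*v) - 140*v*exp(v) + 24*v + 240*exp(3*v) - 20*exp(2*v) - 40*exp(v)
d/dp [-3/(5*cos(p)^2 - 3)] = -60*sin(2*p)/(5*cos(2*p) - 1)^2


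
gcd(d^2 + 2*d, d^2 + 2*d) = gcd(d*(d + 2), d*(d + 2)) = d^2 + 2*d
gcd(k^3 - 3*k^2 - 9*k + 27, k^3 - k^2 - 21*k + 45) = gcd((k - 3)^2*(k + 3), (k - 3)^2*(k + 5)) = k^2 - 6*k + 9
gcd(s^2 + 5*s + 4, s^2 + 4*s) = s + 4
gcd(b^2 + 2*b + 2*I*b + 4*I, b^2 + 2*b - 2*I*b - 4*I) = b + 2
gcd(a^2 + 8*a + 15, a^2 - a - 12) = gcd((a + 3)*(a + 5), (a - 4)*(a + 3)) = a + 3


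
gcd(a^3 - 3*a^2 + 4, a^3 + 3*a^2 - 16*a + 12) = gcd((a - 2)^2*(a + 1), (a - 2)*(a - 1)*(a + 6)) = a - 2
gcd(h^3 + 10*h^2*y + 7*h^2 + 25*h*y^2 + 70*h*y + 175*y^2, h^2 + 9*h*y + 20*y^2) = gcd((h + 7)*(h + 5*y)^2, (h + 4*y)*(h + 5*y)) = h + 5*y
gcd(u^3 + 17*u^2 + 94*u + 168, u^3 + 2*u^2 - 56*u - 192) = u^2 + 10*u + 24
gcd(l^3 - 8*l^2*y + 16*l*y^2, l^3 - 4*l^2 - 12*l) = l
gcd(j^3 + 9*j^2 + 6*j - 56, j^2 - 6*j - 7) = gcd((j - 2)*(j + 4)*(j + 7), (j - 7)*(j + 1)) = 1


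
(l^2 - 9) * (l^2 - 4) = l^4 - 13*l^2 + 36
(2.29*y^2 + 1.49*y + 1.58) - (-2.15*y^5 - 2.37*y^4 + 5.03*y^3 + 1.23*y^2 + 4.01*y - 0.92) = 2.15*y^5 + 2.37*y^4 - 5.03*y^3 + 1.06*y^2 - 2.52*y + 2.5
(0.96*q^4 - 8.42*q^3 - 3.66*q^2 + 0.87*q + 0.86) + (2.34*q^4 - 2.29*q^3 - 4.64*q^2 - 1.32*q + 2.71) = 3.3*q^4 - 10.71*q^3 - 8.3*q^2 - 0.45*q + 3.57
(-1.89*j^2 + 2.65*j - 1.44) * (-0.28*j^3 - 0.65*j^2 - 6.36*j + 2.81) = 0.5292*j^5 + 0.4865*j^4 + 10.7011*j^3 - 21.2289*j^2 + 16.6049*j - 4.0464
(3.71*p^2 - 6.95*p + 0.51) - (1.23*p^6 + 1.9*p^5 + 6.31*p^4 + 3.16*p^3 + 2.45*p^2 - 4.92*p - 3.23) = -1.23*p^6 - 1.9*p^5 - 6.31*p^4 - 3.16*p^3 + 1.26*p^2 - 2.03*p + 3.74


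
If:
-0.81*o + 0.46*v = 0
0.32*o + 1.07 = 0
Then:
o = -3.34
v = -5.89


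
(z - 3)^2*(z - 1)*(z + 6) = z^4 - z^3 - 27*z^2 + 81*z - 54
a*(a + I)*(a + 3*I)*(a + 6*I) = a^4 + 10*I*a^3 - 27*a^2 - 18*I*a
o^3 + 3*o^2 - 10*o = o*(o - 2)*(o + 5)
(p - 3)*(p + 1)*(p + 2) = p^3 - 7*p - 6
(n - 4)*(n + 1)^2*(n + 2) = n^4 - 11*n^2 - 18*n - 8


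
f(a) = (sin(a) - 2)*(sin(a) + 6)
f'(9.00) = -4.40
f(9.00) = -10.18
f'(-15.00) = -2.05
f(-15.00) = -14.18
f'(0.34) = 4.40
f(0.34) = -10.55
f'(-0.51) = 2.64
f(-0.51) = -13.71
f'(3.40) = -3.37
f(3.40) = -12.96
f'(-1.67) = -0.20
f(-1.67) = -14.99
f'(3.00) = -4.24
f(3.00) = -11.42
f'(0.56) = 4.29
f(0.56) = -9.59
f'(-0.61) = 2.34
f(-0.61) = -13.96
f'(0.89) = 3.50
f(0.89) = -8.29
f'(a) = (sin(a) - 2)*cos(a) + (sin(a) + 6)*cos(a) = 2*(sin(a) + 2)*cos(a)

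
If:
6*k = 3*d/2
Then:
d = 4*k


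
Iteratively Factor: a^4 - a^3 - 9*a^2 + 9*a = (a - 1)*(a^3 - 9*a) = (a - 1)*(a + 3)*(a^2 - 3*a) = a*(a - 1)*(a + 3)*(a - 3)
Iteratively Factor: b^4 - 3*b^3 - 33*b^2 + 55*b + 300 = (b + 3)*(b^3 - 6*b^2 - 15*b + 100) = (b - 5)*(b + 3)*(b^2 - b - 20) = (b - 5)^2*(b + 3)*(b + 4)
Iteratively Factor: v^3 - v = (v + 1)*(v^2 - v) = (v - 1)*(v + 1)*(v)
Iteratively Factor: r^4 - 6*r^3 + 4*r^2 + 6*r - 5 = (r - 1)*(r^3 - 5*r^2 - r + 5) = (r - 1)^2*(r^2 - 4*r - 5) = (r - 5)*(r - 1)^2*(r + 1)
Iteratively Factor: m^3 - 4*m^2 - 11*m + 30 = (m - 2)*(m^2 - 2*m - 15) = (m - 5)*(m - 2)*(m + 3)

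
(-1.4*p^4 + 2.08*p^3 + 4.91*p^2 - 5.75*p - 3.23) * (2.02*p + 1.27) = -2.828*p^5 + 2.4236*p^4 + 12.5598*p^3 - 5.3793*p^2 - 13.8271*p - 4.1021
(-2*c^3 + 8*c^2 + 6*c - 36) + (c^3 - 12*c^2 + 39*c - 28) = -c^3 - 4*c^2 + 45*c - 64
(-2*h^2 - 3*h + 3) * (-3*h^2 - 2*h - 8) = 6*h^4 + 13*h^3 + 13*h^2 + 18*h - 24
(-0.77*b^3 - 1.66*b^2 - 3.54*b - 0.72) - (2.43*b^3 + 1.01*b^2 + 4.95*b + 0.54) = -3.2*b^3 - 2.67*b^2 - 8.49*b - 1.26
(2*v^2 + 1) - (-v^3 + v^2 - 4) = v^3 + v^2 + 5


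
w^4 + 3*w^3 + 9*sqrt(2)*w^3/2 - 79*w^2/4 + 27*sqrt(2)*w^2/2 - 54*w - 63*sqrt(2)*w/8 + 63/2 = (w - 1/2)*(w + 7/2)*(w - 3*sqrt(2)/2)*(w + 6*sqrt(2))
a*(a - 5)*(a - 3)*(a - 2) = a^4 - 10*a^3 + 31*a^2 - 30*a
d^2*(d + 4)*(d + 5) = d^4 + 9*d^3 + 20*d^2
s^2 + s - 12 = (s - 3)*(s + 4)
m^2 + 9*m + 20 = (m + 4)*(m + 5)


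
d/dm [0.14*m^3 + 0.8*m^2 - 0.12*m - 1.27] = 0.42*m^2 + 1.6*m - 0.12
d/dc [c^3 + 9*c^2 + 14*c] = 3*c^2 + 18*c + 14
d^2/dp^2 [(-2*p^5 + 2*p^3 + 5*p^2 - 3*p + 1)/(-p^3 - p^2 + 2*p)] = 2*(2*p^9 + 6*p^8 - 6*p^7 - 35*p^6 + 45*p^5 - 27*p^4 - 17*p^3 + 3*p^2 + 6*p - 4)/(p^3*(p^6 + 3*p^5 - 3*p^4 - 11*p^3 + 6*p^2 + 12*p - 8))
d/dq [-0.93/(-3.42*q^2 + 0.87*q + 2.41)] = (0.8091 - 6.3612*q)/(-3.42*q^2 + 0.87*q + 2.41)^2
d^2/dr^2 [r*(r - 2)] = 2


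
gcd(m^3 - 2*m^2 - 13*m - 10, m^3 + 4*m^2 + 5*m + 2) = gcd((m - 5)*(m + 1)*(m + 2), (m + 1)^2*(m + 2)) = m^2 + 3*m + 2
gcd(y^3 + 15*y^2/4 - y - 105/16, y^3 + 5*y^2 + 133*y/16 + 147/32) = y + 3/2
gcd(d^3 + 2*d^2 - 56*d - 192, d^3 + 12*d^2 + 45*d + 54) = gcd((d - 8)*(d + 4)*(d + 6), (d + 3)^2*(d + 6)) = d + 6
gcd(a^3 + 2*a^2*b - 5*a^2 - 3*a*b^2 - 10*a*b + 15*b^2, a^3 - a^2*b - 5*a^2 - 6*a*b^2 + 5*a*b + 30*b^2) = a - 5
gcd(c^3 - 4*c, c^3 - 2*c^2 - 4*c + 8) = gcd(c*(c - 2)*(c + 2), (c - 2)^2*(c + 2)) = c^2 - 4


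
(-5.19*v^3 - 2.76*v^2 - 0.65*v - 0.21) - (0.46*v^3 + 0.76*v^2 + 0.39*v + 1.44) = -5.65*v^3 - 3.52*v^2 - 1.04*v - 1.65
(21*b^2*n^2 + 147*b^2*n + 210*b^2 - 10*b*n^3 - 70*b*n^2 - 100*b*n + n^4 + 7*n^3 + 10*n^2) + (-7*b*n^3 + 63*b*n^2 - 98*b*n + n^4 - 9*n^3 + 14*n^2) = 21*b^2*n^2 + 147*b^2*n + 210*b^2 - 17*b*n^3 - 7*b*n^2 - 198*b*n + 2*n^4 - 2*n^3 + 24*n^2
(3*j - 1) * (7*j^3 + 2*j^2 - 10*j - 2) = 21*j^4 - j^3 - 32*j^2 + 4*j + 2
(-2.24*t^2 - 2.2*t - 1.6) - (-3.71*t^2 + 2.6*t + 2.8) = 1.47*t^2 - 4.8*t - 4.4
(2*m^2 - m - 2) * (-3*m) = -6*m^3 + 3*m^2 + 6*m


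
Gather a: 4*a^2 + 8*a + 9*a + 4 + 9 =4*a^2 + 17*a + 13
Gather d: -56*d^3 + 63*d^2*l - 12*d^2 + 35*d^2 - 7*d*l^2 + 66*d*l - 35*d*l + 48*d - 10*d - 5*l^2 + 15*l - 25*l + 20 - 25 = -56*d^3 + d^2*(63*l + 23) + d*(-7*l^2 + 31*l + 38) - 5*l^2 - 10*l - 5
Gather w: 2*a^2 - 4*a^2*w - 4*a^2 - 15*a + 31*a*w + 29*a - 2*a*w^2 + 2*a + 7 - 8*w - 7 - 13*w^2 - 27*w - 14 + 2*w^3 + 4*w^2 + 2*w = -2*a^2 + 16*a + 2*w^3 + w^2*(-2*a - 9) + w*(-4*a^2 + 31*a - 33) - 14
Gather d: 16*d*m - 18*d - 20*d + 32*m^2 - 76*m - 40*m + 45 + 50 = d*(16*m - 38) + 32*m^2 - 116*m + 95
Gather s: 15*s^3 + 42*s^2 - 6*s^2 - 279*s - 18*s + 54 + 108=15*s^3 + 36*s^2 - 297*s + 162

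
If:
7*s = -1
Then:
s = -1/7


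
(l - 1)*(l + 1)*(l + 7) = l^3 + 7*l^2 - l - 7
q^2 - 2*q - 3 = (q - 3)*(q + 1)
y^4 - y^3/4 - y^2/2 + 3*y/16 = y*(y - 1/2)^2*(y + 3/4)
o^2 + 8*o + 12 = (o + 2)*(o + 6)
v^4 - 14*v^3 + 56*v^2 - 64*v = v*(v - 8)*(v - 4)*(v - 2)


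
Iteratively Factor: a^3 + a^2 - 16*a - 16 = (a + 4)*(a^2 - 3*a - 4) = (a + 1)*(a + 4)*(a - 4)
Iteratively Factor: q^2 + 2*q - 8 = (q + 4)*(q - 2)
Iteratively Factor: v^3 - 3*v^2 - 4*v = (v + 1)*(v^2 - 4*v) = v*(v + 1)*(v - 4)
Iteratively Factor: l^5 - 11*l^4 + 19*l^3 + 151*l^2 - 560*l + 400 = (l + 4)*(l^4 - 15*l^3 + 79*l^2 - 165*l + 100) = (l - 5)*(l + 4)*(l^3 - 10*l^2 + 29*l - 20) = (l - 5)^2*(l + 4)*(l^2 - 5*l + 4) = (l - 5)^2*(l - 4)*(l + 4)*(l - 1)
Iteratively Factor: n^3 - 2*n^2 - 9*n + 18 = (n - 3)*(n^2 + n - 6) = (n - 3)*(n - 2)*(n + 3)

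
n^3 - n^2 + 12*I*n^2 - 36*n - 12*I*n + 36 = (n - 1)*(n + 6*I)^2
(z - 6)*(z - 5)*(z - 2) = z^3 - 13*z^2 + 52*z - 60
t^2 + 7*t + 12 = (t + 3)*(t + 4)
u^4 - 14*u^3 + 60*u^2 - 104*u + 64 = (u - 8)*(u - 2)^3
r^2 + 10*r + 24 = (r + 4)*(r + 6)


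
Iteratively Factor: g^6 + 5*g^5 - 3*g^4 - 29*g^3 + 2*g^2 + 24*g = (g + 1)*(g^5 + 4*g^4 - 7*g^3 - 22*g^2 + 24*g) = g*(g + 1)*(g^4 + 4*g^3 - 7*g^2 - 22*g + 24) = g*(g - 1)*(g + 1)*(g^3 + 5*g^2 - 2*g - 24) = g*(g - 2)*(g - 1)*(g + 1)*(g^2 + 7*g + 12) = g*(g - 2)*(g - 1)*(g + 1)*(g + 3)*(g + 4)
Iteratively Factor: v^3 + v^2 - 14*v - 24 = (v + 2)*(v^2 - v - 12) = (v - 4)*(v + 2)*(v + 3)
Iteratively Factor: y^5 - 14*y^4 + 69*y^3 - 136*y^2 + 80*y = (y - 4)*(y^4 - 10*y^3 + 29*y^2 - 20*y) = (y - 4)^2*(y^3 - 6*y^2 + 5*y) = y*(y - 4)^2*(y^2 - 6*y + 5) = y*(y - 5)*(y - 4)^2*(y - 1)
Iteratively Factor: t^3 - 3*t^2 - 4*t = (t - 4)*(t^2 + t) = t*(t - 4)*(t + 1)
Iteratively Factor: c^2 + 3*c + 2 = (c + 1)*(c + 2)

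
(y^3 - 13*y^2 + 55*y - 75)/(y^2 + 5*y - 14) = (y^3 - 13*y^2 + 55*y - 75)/(y^2 + 5*y - 14)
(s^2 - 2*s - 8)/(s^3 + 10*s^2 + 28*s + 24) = (s - 4)/(s^2 + 8*s + 12)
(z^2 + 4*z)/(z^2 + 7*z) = (z + 4)/(z + 7)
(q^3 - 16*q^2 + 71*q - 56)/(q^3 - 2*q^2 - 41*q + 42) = (q - 8)/(q + 6)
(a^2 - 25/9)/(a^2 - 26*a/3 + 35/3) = (a + 5/3)/(a - 7)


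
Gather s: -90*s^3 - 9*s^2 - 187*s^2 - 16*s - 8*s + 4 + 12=-90*s^3 - 196*s^2 - 24*s + 16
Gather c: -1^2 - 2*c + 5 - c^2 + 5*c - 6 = -c^2 + 3*c - 2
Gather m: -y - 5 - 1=-y - 6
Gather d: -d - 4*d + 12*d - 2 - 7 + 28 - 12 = 7*d + 7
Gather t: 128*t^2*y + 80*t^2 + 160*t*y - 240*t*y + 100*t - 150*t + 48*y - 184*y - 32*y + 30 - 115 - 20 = t^2*(128*y + 80) + t*(-80*y - 50) - 168*y - 105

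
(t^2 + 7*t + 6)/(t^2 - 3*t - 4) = (t + 6)/(t - 4)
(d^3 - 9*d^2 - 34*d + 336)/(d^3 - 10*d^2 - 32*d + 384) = (d - 7)/(d - 8)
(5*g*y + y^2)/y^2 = (5*g + y)/y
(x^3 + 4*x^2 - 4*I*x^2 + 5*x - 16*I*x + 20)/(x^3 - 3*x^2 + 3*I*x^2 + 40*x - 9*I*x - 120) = (x^2 + x*(4 + I) + 4*I)/(x^2 + x*(-3 + 8*I) - 24*I)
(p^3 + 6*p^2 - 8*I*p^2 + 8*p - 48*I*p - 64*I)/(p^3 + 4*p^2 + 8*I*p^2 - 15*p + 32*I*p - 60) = (p^2 + p*(2 - 8*I) - 16*I)/(p^2 + 8*I*p - 15)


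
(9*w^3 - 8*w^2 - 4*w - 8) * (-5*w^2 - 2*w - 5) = -45*w^5 + 22*w^4 - 9*w^3 + 88*w^2 + 36*w + 40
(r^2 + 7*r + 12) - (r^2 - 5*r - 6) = 12*r + 18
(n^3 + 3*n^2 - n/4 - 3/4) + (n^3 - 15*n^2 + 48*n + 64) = 2*n^3 - 12*n^2 + 191*n/4 + 253/4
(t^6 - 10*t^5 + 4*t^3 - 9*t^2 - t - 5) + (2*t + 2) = t^6 - 10*t^5 + 4*t^3 - 9*t^2 + t - 3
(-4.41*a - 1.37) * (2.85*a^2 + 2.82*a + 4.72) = -12.5685*a^3 - 16.3407*a^2 - 24.6786*a - 6.4664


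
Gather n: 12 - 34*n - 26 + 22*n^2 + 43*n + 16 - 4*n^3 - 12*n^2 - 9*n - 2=-4*n^3 + 10*n^2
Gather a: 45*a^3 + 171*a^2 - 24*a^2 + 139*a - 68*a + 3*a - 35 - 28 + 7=45*a^3 + 147*a^2 + 74*a - 56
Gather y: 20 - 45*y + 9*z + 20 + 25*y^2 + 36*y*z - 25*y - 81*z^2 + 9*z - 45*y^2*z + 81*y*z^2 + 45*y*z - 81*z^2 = y^2*(25 - 45*z) + y*(81*z^2 + 81*z - 70) - 162*z^2 + 18*z + 40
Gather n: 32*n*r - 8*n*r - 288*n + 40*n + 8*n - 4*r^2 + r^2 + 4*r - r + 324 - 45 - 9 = n*(24*r - 240) - 3*r^2 + 3*r + 270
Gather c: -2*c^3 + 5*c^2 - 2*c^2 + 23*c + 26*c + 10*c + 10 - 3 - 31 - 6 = -2*c^3 + 3*c^2 + 59*c - 30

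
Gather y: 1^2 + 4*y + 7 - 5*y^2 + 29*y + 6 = -5*y^2 + 33*y + 14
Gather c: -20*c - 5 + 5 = -20*c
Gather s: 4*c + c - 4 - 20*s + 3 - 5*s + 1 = 5*c - 25*s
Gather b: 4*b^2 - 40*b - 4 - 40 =4*b^2 - 40*b - 44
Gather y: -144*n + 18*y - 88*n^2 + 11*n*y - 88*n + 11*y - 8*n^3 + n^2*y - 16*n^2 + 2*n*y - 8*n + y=-8*n^3 - 104*n^2 - 240*n + y*(n^2 + 13*n + 30)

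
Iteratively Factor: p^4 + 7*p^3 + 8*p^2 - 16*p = (p - 1)*(p^3 + 8*p^2 + 16*p) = p*(p - 1)*(p^2 + 8*p + 16) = p*(p - 1)*(p + 4)*(p + 4)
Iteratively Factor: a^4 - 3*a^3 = (a)*(a^3 - 3*a^2) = a*(a - 3)*(a^2) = a^2*(a - 3)*(a)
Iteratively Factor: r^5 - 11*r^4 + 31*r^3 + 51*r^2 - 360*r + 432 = (r - 3)*(r^4 - 8*r^3 + 7*r^2 + 72*r - 144) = (r - 3)*(r + 3)*(r^3 - 11*r^2 + 40*r - 48) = (r - 3)^2*(r + 3)*(r^2 - 8*r + 16) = (r - 4)*(r - 3)^2*(r + 3)*(r - 4)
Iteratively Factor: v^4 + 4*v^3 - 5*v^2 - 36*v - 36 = (v - 3)*(v^3 + 7*v^2 + 16*v + 12) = (v - 3)*(v + 3)*(v^2 + 4*v + 4) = (v - 3)*(v + 2)*(v + 3)*(v + 2)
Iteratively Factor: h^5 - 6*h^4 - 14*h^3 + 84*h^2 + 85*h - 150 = (h - 5)*(h^4 - h^3 - 19*h^2 - 11*h + 30) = (h - 5)*(h + 2)*(h^3 - 3*h^2 - 13*h + 15) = (h - 5)*(h - 1)*(h + 2)*(h^2 - 2*h - 15) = (h - 5)*(h - 1)*(h + 2)*(h + 3)*(h - 5)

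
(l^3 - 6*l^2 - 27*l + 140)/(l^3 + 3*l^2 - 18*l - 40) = (l - 7)/(l + 2)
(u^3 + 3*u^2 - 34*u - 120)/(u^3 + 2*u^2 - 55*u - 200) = (u^2 - 2*u - 24)/(u^2 - 3*u - 40)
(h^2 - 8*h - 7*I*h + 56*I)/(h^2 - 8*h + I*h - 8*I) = (h - 7*I)/(h + I)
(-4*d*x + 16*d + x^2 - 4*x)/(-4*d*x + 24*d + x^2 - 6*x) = (x - 4)/(x - 6)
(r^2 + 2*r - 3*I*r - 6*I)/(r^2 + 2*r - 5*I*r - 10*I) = (r - 3*I)/(r - 5*I)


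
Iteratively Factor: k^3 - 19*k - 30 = (k - 5)*(k^2 + 5*k + 6) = (k - 5)*(k + 2)*(k + 3)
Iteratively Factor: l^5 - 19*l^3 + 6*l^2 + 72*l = (l - 3)*(l^4 + 3*l^3 - 10*l^2 - 24*l) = (l - 3)*(l + 2)*(l^3 + l^2 - 12*l) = l*(l - 3)*(l + 2)*(l^2 + l - 12) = l*(l - 3)^2*(l + 2)*(l + 4)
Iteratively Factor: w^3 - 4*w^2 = (w - 4)*(w^2) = w*(w - 4)*(w)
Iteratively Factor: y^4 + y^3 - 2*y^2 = (y)*(y^3 + y^2 - 2*y) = y*(y + 2)*(y^2 - y) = y^2*(y + 2)*(y - 1)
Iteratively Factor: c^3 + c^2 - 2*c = (c - 1)*(c^2 + 2*c) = c*(c - 1)*(c + 2)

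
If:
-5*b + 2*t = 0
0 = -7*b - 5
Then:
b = -5/7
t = -25/14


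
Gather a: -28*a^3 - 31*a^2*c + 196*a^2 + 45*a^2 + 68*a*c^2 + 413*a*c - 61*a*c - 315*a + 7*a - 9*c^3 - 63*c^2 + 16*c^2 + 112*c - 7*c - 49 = -28*a^3 + a^2*(241 - 31*c) + a*(68*c^2 + 352*c - 308) - 9*c^3 - 47*c^2 + 105*c - 49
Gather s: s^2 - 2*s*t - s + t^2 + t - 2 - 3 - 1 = s^2 + s*(-2*t - 1) + t^2 + t - 6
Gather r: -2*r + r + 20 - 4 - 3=13 - r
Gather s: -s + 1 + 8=9 - s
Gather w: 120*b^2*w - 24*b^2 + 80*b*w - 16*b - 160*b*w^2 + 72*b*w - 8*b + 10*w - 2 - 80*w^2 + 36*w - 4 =-24*b^2 - 24*b + w^2*(-160*b - 80) + w*(120*b^2 + 152*b + 46) - 6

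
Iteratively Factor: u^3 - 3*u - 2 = (u - 2)*(u^2 + 2*u + 1) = (u - 2)*(u + 1)*(u + 1)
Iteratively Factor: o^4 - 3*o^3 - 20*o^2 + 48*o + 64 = (o - 4)*(o^3 + o^2 - 16*o - 16) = (o - 4)^2*(o^2 + 5*o + 4) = (o - 4)^2*(o + 4)*(o + 1)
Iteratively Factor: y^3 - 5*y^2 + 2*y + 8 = (y + 1)*(y^2 - 6*y + 8) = (y - 2)*(y + 1)*(y - 4)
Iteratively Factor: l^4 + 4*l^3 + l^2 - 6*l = (l + 3)*(l^3 + l^2 - 2*l) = l*(l + 3)*(l^2 + l - 2) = l*(l + 2)*(l + 3)*(l - 1)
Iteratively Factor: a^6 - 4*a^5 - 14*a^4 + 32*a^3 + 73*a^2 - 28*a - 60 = (a - 3)*(a^5 - a^4 - 17*a^3 - 19*a^2 + 16*a + 20) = (a - 3)*(a - 1)*(a^4 - 17*a^2 - 36*a - 20) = (a - 3)*(a - 1)*(a + 2)*(a^3 - 2*a^2 - 13*a - 10) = (a - 3)*(a - 1)*(a + 1)*(a + 2)*(a^2 - 3*a - 10) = (a - 3)*(a - 1)*(a + 1)*(a + 2)^2*(a - 5)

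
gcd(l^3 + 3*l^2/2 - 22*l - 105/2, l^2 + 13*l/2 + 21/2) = l^2 + 13*l/2 + 21/2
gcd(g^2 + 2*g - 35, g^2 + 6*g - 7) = g + 7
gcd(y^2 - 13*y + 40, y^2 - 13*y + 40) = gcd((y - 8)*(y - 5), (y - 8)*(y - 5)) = y^2 - 13*y + 40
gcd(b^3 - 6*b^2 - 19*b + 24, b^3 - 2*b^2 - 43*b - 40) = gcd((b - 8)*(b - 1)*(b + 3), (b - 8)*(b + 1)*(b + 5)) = b - 8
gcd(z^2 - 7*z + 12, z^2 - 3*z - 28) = 1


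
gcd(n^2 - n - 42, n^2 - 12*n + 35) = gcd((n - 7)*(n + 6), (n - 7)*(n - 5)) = n - 7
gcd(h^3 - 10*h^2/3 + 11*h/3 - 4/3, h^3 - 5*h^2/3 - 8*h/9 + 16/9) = h - 4/3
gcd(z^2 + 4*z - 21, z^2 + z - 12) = z - 3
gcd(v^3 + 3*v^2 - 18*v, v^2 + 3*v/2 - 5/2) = 1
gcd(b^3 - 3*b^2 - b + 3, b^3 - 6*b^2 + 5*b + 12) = b^2 - 2*b - 3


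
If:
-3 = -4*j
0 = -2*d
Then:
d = 0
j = 3/4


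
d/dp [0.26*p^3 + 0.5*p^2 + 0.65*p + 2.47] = 0.78*p^2 + 1.0*p + 0.65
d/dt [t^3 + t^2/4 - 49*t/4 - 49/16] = 3*t^2 + t/2 - 49/4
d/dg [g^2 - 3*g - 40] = 2*g - 3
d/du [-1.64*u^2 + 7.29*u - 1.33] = 7.29 - 3.28*u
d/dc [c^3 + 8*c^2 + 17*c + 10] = 3*c^2 + 16*c + 17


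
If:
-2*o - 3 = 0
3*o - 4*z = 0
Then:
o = -3/2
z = -9/8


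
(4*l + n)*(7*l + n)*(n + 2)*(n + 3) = 28*l^2*n^2 + 140*l^2*n + 168*l^2 + 11*l*n^3 + 55*l*n^2 + 66*l*n + n^4 + 5*n^3 + 6*n^2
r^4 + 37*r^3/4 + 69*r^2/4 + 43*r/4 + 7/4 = (r + 1/4)*(r + 1)^2*(r + 7)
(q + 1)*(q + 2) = q^2 + 3*q + 2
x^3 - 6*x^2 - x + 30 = (x - 5)*(x - 3)*(x + 2)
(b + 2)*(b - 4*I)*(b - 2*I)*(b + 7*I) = b^4 + 2*b^3 + I*b^3 + 34*b^2 + 2*I*b^2 + 68*b - 56*I*b - 112*I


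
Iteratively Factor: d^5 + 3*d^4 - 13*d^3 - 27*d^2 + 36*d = (d - 3)*(d^4 + 6*d^3 + 5*d^2 - 12*d) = (d - 3)*(d + 4)*(d^3 + 2*d^2 - 3*d) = (d - 3)*(d - 1)*(d + 4)*(d^2 + 3*d) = d*(d - 3)*(d - 1)*(d + 4)*(d + 3)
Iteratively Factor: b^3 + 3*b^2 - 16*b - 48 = (b + 4)*(b^2 - b - 12) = (b + 3)*(b + 4)*(b - 4)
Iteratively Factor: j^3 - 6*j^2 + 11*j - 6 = (j - 3)*(j^2 - 3*j + 2) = (j - 3)*(j - 2)*(j - 1)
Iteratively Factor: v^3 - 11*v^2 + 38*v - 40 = (v - 5)*(v^2 - 6*v + 8) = (v - 5)*(v - 4)*(v - 2)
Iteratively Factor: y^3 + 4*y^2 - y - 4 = (y + 4)*(y^2 - 1) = (y + 1)*(y + 4)*(y - 1)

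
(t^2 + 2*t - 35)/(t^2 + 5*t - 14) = (t - 5)/(t - 2)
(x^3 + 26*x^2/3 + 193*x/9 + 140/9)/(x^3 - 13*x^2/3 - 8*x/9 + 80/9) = (3*x^2 + 22*x + 35)/(3*x^2 - 17*x + 20)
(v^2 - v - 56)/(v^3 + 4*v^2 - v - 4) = (v^2 - v - 56)/(v^3 + 4*v^2 - v - 4)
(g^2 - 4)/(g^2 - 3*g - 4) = (4 - g^2)/(-g^2 + 3*g + 4)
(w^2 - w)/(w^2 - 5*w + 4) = w/(w - 4)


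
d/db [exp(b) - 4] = exp(b)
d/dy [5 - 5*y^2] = -10*y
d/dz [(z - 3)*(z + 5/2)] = 2*z - 1/2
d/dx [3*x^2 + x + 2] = 6*x + 1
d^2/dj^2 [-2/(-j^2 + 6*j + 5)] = 4*(j^2 - 6*j - 4*(j - 3)^2 - 5)/(-j^2 + 6*j + 5)^3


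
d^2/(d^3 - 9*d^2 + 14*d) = d/(d^2 - 9*d + 14)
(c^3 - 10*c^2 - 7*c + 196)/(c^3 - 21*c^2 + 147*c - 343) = (c + 4)/(c - 7)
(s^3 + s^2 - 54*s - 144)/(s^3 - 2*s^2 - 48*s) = (s + 3)/s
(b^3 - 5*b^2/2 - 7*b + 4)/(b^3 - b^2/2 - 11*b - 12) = (2*b - 1)/(2*b + 3)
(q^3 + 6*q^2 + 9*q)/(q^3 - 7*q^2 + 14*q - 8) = q*(q^2 + 6*q + 9)/(q^3 - 7*q^2 + 14*q - 8)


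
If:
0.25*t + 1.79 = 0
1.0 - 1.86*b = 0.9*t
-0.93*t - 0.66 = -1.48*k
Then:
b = 4.00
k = -4.05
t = -7.16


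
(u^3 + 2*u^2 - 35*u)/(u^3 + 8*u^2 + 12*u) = (u^2 + 2*u - 35)/(u^2 + 8*u + 12)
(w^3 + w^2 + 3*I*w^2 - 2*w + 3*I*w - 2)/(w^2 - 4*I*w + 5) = (w^2 + w*(1 + 2*I) + 2*I)/(w - 5*I)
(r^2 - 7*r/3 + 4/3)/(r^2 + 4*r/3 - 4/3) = (3*r^2 - 7*r + 4)/(3*r^2 + 4*r - 4)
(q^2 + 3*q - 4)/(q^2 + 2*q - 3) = (q + 4)/(q + 3)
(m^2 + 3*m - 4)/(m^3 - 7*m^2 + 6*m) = (m + 4)/(m*(m - 6))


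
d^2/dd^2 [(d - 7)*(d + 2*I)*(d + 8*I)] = 6*d - 14 + 20*I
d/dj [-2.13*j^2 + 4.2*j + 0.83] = 4.2 - 4.26*j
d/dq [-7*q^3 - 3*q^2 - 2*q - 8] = -21*q^2 - 6*q - 2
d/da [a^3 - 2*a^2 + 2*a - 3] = 3*a^2 - 4*a + 2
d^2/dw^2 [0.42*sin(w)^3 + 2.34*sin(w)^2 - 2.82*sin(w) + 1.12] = 2.505*sin(w) + 0.945*sin(3*w) + 4.68*cos(2*w)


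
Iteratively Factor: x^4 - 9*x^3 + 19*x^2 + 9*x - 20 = (x + 1)*(x^3 - 10*x^2 + 29*x - 20) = (x - 4)*(x + 1)*(x^2 - 6*x + 5) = (x - 5)*(x - 4)*(x + 1)*(x - 1)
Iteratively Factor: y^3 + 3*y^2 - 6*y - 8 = (y - 2)*(y^2 + 5*y + 4) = (y - 2)*(y + 4)*(y + 1)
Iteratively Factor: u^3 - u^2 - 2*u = (u - 2)*(u^2 + u) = u*(u - 2)*(u + 1)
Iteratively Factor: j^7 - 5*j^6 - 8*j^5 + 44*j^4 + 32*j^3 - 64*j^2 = (j + 2)*(j^6 - 7*j^5 + 6*j^4 + 32*j^3 - 32*j^2) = (j - 4)*(j + 2)*(j^5 - 3*j^4 - 6*j^3 + 8*j^2) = (j - 4)*(j - 1)*(j + 2)*(j^4 - 2*j^3 - 8*j^2) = j*(j - 4)*(j - 1)*(j + 2)*(j^3 - 2*j^2 - 8*j) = j^2*(j - 4)*(j - 1)*(j + 2)*(j^2 - 2*j - 8) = j^2*(j - 4)^2*(j - 1)*(j + 2)*(j + 2)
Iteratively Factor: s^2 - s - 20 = (s - 5)*(s + 4)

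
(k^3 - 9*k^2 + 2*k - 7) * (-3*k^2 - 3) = -3*k^5 + 27*k^4 - 9*k^3 + 48*k^2 - 6*k + 21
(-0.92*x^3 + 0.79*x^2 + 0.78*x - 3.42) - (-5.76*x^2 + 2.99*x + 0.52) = -0.92*x^3 + 6.55*x^2 - 2.21*x - 3.94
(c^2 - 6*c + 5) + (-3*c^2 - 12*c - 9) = -2*c^2 - 18*c - 4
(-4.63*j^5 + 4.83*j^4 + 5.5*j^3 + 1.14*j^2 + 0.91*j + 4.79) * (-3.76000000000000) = 17.4088*j^5 - 18.1608*j^4 - 20.68*j^3 - 4.2864*j^2 - 3.4216*j - 18.0104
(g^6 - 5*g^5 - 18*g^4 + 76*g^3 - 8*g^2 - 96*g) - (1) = g^6 - 5*g^5 - 18*g^4 + 76*g^3 - 8*g^2 - 96*g - 1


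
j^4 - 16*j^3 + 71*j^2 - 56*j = j*(j - 8)*(j - 7)*(j - 1)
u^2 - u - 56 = (u - 8)*(u + 7)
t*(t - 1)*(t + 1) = t^3 - t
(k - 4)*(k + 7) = k^2 + 3*k - 28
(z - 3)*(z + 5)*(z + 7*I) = z^3 + 2*z^2 + 7*I*z^2 - 15*z + 14*I*z - 105*I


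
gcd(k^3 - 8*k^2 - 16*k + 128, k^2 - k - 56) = k - 8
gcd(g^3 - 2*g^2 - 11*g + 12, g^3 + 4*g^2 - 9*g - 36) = g + 3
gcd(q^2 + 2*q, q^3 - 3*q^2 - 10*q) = q^2 + 2*q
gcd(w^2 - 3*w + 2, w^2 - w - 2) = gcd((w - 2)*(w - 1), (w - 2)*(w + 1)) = w - 2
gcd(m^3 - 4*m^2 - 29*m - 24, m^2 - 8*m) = m - 8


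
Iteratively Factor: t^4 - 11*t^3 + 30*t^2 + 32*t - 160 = (t + 2)*(t^3 - 13*t^2 + 56*t - 80) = (t - 4)*(t + 2)*(t^2 - 9*t + 20) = (t - 5)*(t - 4)*(t + 2)*(t - 4)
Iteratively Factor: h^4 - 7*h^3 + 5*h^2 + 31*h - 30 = (h - 3)*(h^3 - 4*h^2 - 7*h + 10) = (h - 5)*(h - 3)*(h^2 + h - 2) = (h - 5)*(h - 3)*(h + 2)*(h - 1)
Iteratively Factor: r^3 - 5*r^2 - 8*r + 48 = (r + 3)*(r^2 - 8*r + 16) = (r - 4)*(r + 3)*(r - 4)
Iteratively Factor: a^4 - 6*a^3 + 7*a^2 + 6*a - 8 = (a - 4)*(a^3 - 2*a^2 - a + 2) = (a - 4)*(a - 1)*(a^2 - a - 2) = (a - 4)*(a - 2)*(a - 1)*(a + 1)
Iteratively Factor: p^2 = (p)*(p)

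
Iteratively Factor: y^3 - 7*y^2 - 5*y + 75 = (y - 5)*(y^2 - 2*y - 15) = (y - 5)*(y + 3)*(y - 5)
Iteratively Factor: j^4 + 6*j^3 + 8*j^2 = (j + 2)*(j^3 + 4*j^2) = (j + 2)*(j + 4)*(j^2) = j*(j + 2)*(j + 4)*(j)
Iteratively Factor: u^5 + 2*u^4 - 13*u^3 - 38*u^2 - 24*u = (u + 1)*(u^4 + u^3 - 14*u^2 - 24*u) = u*(u + 1)*(u^3 + u^2 - 14*u - 24) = u*(u + 1)*(u + 3)*(u^2 - 2*u - 8) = u*(u + 1)*(u + 2)*(u + 3)*(u - 4)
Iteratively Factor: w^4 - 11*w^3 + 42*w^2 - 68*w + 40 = (w - 2)*(w^3 - 9*w^2 + 24*w - 20) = (w - 2)^2*(w^2 - 7*w + 10) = (w - 5)*(w - 2)^2*(w - 2)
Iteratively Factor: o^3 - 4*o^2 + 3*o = (o - 1)*(o^2 - 3*o) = o*(o - 1)*(o - 3)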